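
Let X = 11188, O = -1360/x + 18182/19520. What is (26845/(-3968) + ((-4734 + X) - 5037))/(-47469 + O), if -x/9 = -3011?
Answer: -46250469098145/1556778366150724 ≈ -0.029709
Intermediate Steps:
x = 27099 (x = -9*(-3011) = 27099)
O = 233083409/264486240 (O = -1360/27099 + 18182/19520 = -1360*1/27099 + 18182*(1/19520) = -1360/27099 + 9091/9760 = 233083409/264486240 ≈ 0.88127)
(26845/(-3968) + ((-4734 + X) - 5037))/(-47469 + O) = (26845/(-3968) + ((-4734 + 11188) - 5037))/(-47469 + 233083409/264486240) = (26845*(-1/3968) + (6454 - 5037))/(-12554664243151/264486240) = (-26845/3968 + 1417)*(-264486240/12554664243151) = (5595811/3968)*(-264486240/12554664243151) = -46250469098145/1556778366150724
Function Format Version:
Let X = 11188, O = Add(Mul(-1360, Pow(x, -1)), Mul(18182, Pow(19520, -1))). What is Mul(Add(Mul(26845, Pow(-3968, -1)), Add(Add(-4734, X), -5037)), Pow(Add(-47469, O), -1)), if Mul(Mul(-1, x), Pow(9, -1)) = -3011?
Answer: Rational(-46250469098145, 1556778366150724) ≈ -0.029709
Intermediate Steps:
x = 27099 (x = Mul(-9, -3011) = 27099)
O = Rational(233083409, 264486240) (O = Add(Mul(-1360, Pow(27099, -1)), Mul(18182, Pow(19520, -1))) = Add(Mul(-1360, Rational(1, 27099)), Mul(18182, Rational(1, 19520))) = Add(Rational(-1360, 27099), Rational(9091, 9760)) = Rational(233083409, 264486240) ≈ 0.88127)
Mul(Add(Mul(26845, Pow(-3968, -1)), Add(Add(-4734, X), -5037)), Pow(Add(-47469, O), -1)) = Mul(Add(Mul(26845, Pow(-3968, -1)), Add(Add(-4734, 11188), -5037)), Pow(Add(-47469, Rational(233083409, 264486240)), -1)) = Mul(Add(Mul(26845, Rational(-1, 3968)), Add(6454, -5037)), Pow(Rational(-12554664243151, 264486240), -1)) = Mul(Add(Rational(-26845, 3968), 1417), Rational(-264486240, 12554664243151)) = Mul(Rational(5595811, 3968), Rational(-264486240, 12554664243151)) = Rational(-46250469098145, 1556778366150724)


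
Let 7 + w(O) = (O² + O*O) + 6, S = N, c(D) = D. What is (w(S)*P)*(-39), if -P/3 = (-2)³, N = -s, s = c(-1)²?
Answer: -936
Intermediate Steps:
s = 1 (s = (-1)² = 1)
N = -1 (N = -1*1 = -1)
S = -1
P = 24 (P = -3*(-2)³ = -3*(-8) = 24)
w(O) = -1 + 2*O² (w(O) = -7 + ((O² + O*O) + 6) = -7 + ((O² + O²) + 6) = -7 + (2*O² + 6) = -7 + (6 + 2*O²) = -1 + 2*O²)
(w(S)*P)*(-39) = ((-1 + 2*(-1)²)*24)*(-39) = ((-1 + 2*1)*24)*(-39) = ((-1 + 2)*24)*(-39) = (1*24)*(-39) = 24*(-39) = -936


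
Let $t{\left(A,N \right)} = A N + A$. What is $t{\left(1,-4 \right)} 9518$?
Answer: $-28554$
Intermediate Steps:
$t{\left(A,N \right)} = A + A N$
$t{\left(1,-4 \right)} 9518 = 1 \left(1 - 4\right) 9518 = 1 \left(-3\right) 9518 = \left(-3\right) 9518 = -28554$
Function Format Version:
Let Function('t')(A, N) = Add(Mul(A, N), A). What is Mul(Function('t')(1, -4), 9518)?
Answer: -28554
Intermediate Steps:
Function('t')(A, N) = Add(A, Mul(A, N))
Mul(Function('t')(1, -4), 9518) = Mul(Mul(1, Add(1, -4)), 9518) = Mul(Mul(1, -3), 9518) = Mul(-3, 9518) = -28554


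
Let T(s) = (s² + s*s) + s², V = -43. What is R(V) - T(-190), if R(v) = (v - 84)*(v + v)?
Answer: -97378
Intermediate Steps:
T(s) = 3*s² (T(s) = (s² + s²) + s² = 2*s² + s² = 3*s²)
R(v) = 2*v*(-84 + v) (R(v) = (-84 + v)*(2*v) = 2*v*(-84 + v))
R(V) - T(-190) = 2*(-43)*(-84 - 43) - 3*(-190)² = 2*(-43)*(-127) - 3*36100 = 10922 - 1*108300 = 10922 - 108300 = -97378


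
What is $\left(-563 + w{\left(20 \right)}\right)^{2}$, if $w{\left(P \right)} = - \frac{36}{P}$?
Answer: $\frac{7974976}{25} \approx 3.19 \cdot 10^{5}$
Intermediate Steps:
$\left(-563 + w{\left(20 \right)}\right)^{2} = \left(-563 - \frac{36}{20}\right)^{2} = \left(-563 - \frac{9}{5}\right)^{2} = \left(- \frac{2824}{5}\right)^{2} = \frac{7974976}{25}$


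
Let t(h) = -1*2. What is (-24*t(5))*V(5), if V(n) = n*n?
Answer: 1200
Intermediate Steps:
t(h) = -2
V(n) = n**2
(-24*t(5))*V(5) = -24*(-2)*5**2 = 48*25 = 1200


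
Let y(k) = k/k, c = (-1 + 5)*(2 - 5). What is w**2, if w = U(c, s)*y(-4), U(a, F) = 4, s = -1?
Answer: 16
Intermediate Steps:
c = -12 (c = 4*(-3) = -12)
y(k) = 1
w = 4 (w = 4*1 = 4)
w**2 = 4**2 = 16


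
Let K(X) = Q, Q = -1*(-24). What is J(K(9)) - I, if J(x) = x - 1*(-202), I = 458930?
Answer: -458704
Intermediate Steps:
Q = 24
K(X) = 24
J(x) = 202 + x (J(x) = x + 202 = 202 + x)
J(K(9)) - I = (202 + 24) - 1*458930 = 226 - 458930 = -458704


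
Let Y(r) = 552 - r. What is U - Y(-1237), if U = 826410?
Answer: 824621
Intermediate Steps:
U - Y(-1237) = 826410 - (552 - 1*(-1237)) = 826410 - (552 + 1237) = 826410 - 1*1789 = 826410 - 1789 = 824621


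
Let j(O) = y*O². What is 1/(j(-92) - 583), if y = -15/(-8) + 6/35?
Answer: 35/585829 ≈ 5.9744e-5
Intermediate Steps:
y = 573/280 (y = -15*(-⅛) + 6*(1/35) = 15/8 + 6/35 = 573/280 ≈ 2.0464)
j(O) = 573*O²/280
1/(j(-92) - 583) = 1/((573/280)*(-92)² - 583) = 1/((573/280)*8464 - 583) = 1/(606234/35 - 583) = 1/(585829/35) = 35/585829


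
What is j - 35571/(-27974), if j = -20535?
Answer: -8090289/394 ≈ -20534.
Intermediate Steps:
j - 35571/(-27974) = -20535 - 35571/(-27974) = -20535 - 35571*(-1)/27974 = -20535 - 1*(-501/394) = -20535 + 501/394 = -8090289/394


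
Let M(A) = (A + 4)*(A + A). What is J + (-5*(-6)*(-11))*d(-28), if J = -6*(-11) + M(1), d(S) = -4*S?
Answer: -36884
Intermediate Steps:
M(A) = 2*A*(4 + A) (M(A) = (4 + A)*(2*A) = 2*A*(4 + A))
J = 76 (J = -6*(-11) + 2*1*(4 + 1) = 66 + 2*1*5 = 66 + 10 = 76)
J + (-5*(-6)*(-11))*d(-28) = 76 + (-5*(-6)*(-11))*(-4*(-28)) = 76 + (30*(-11))*112 = 76 - 330*112 = 76 - 36960 = -36884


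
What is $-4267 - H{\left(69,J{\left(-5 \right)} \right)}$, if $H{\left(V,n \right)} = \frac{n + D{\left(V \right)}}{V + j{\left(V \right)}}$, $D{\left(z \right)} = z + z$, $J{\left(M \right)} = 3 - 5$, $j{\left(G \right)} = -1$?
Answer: $-4269$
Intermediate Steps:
$J{\left(M \right)} = -2$
$D{\left(z \right)} = 2 z$
$H{\left(V,n \right)} = \frac{n + 2 V}{-1 + V}$ ($H{\left(V,n \right)} = \frac{n + 2 V}{V - 1} = \frac{n + 2 V}{-1 + V}$)
$-4267 - H{\left(69,J{\left(-5 \right)} \right)} = -4267 - \frac{-2 + 2 \cdot 69}{-1 + 69} = -4267 - \frac{-2 + 138}{68} = -4267 - \frac{1}{68} \cdot 136 = -4267 - 2 = -4269$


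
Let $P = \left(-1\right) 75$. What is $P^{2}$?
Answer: $5625$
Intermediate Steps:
$P = -75$
$P^{2} = \left(-75\right)^{2} = 5625$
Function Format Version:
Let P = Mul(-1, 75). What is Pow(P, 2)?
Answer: 5625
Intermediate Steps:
P = -75
Pow(P, 2) = Pow(-75, 2) = 5625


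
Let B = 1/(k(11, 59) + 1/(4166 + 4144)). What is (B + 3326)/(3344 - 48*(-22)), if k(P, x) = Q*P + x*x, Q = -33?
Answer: 21544650179/28501639100 ≈ 0.75591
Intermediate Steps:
k(P, x) = x² - 33*P (k(P, x) = -33*P + x*x = -33*P + x² = x² - 33*P)
B = 8310/25910581 (B = 1/((59² - 33*11) + 1/(4166 + 4144)) = 1/((3481 - 363) + 1/8310) = 1/(3118 + 1/8310) = 1/(25910581/8310) = 8310/25910581 ≈ 0.00032072)
(B + 3326)/(3344 - 48*(-22)) = (8310/25910581 + 3326)/(3344 - 48*(-22)) = 86178600716/(25910581*(3344 + 1056)) = (86178600716/25910581)/4400 = (86178600716/25910581)*(1/4400) = 21544650179/28501639100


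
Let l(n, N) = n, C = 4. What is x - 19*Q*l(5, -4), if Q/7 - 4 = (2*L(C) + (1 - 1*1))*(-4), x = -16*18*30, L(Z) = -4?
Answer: -32580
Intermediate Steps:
x = -8640 (x = -288*30 = -8640)
Q = 252 (Q = 28 + 7*((2*(-4) + (1 - 1*1))*(-4)) = 28 + 7*((-8 + (1 - 1))*(-4)) = 28 + 7*((-8 + 0)*(-4)) = 28 + 7*(-8*(-4)) = 28 + 7*32 = 28 + 224 = 252)
x - 19*Q*l(5, -4) = -8640 - 19*252*5 = -8640 - 4788*5 = -8640 - 1*23940 = -8640 - 23940 = -32580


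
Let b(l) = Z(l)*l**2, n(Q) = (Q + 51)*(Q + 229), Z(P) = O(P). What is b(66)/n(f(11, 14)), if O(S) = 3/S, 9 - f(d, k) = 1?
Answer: 66/4661 ≈ 0.014160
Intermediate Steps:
f(d, k) = 8 (f(d, k) = 9 - 1*1 = 9 - 1 = 8)
Z(P) = 3/P
n(Q) = (51 + Q)*(229 + Q)
b(l) = 3*l (b(l) = (3/l)*l**2 = 3*l)
b(66)/n(f(11, 14)) = (3*66)/(11679 + 8**2 + 280*8) = 198/(11679 + 64 + 2240) = 198/13983 = 198*(1/13983) = 66/4661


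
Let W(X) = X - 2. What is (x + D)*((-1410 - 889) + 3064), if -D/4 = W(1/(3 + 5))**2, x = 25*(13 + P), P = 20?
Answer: 9925875/16 ≈ 6.2037e+5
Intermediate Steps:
W(X) = -2 + X
x = 825 (x = 25*(13 + 20) = 25*33 = 825)
D = -225/16 (D = -4*(-2 + 1/(3 + 5))**2 = -4*(-2 + 1/8)**2 = -4*(-15/8)**2 = -4*225/64 = -225/16 ≈ -14.063)
(x + D)*((-1410 - 889) + 3064) = (825 - 225/16)*((-1410 - 889) + 3064) = 12975*(-2299 + 3064)/16 = (12975/16)*765 = 9925875/16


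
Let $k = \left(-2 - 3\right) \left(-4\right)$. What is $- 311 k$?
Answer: $-6220$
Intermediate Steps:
$k = 20$ ($k = \left(-2 - 3\right) \left(-4\right) = \left(-5\right) \left(-4\right) = 20$)
$- 311 k = \left(-311\right) 20 = -6220$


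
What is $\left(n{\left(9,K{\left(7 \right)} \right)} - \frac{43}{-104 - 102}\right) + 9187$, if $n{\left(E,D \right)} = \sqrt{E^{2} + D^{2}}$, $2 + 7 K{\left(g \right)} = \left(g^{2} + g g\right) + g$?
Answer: $\frac{1892565}{206} + \frac{\sqrt{14578}}{7} \approx 9204.5$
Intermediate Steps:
$K{\left(g \right)} = - \frac{2}{7} + \frac{g}{7} + \frac{2 g^{2}}{7}$ ($K{\left(g \right)} = - \frac{2}{7} + \frac{\left(g^{2} + g g\right) + g}{7} = - \frac{2}{7} + \frac{\left(g^{2} + g^{2}\right) + g}{7} = - \frac{2}{7} + \frac{2 g^{2} + g}{7} = - \frac{2}{7} + \frac{g + 2 g^{2}}{7} = - \frac{2}{7} + \left(\frac{g}{7} + \frac{2 g^{2}}{7}\right) = - \frac{2}{7} + \frac{g}{7} + \frac{2 g^{2}}{7}$)
$n{\left(E,D \right)} = \sqrt{D^{2} + E^{2}}$
$\left(n{\left(9,K{\left(7 \right)} \right)} - \frac{43}{-104 - 102}\right) + 9187 = \left(\sqrt{\left(- \frac{2}{7} + \frac{1}{7} \cdot 7 + \frac{2 \cdot 7^{2}}{7}\right)^{2} + 9^{2}} - \frac{43}{-104 - 102}\right) + 9187 = \left(\sqrt{\left(- \frac{2}{7} + 1 + \frac{2}{7} \cdot 49\right)^{2} + 81} - \frac{43}{-206}\right) + 9187 = \left(\sqrt{\left(- \frac{2}{7} + 1 + 14\right)^{2} + 81} - - \frac{43}{206}\right) + 9187 = \left(\sqrt{\left(\frac{103}{7}\right)^{2} + 81} + \frac{43}{206}\right) + 9187 = \left(\sqrt{\frac{10609}{49} + 81} + \frac{43}{206}\right) + 9187 = \left(\sqrt{\frac{14578}{49}} + \frac{43}{206}\right) + 9187 = \left(\frac{\sqrt{14578}}{7} + \frac{43}{206}\right) + 9187 = \left(\frac{43}{206} + \frac{\sqrt{14578}}{7}\right) + 9187 = \frac{1892565}{206} + \frac{\sqrt{14578}}{7}$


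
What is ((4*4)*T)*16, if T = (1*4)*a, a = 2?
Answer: 2048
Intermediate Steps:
T = 8 (T = (1*4)*2 = 4*2 = 8)
((4*4)*T)*16 = ((4*4)*8)*16 = (16*8)*16 = 128*16 = 2048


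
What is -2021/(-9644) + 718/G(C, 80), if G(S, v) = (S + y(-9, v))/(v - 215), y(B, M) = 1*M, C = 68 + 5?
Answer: -103831523/163948 ≈ -633.32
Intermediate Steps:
C = 73
y(B, M) = M
G(S, v) = (S + v)/(-215 + v) (G(S, v) = (S + v)/(v - 215) = (S + v)/(-215 + v))
-2021/(-9644) + 718/G(C, 80) = -2021/(-9644) + 718/(((73 + 80)/(-215 + 80))) = -2021*(-1/9644) + 718/((153/(-135))) = 2021/9644 + 718/((-1/135*153)) = 2021/9644 + 718/(-17/15) = 2021/9644 + 718*(-15/17) = 2021/9644 - 10770/17 = -103831523/163948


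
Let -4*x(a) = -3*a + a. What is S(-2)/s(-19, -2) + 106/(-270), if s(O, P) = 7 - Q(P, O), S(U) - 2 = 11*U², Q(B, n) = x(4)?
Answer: 1189/135 ≈ 8.8074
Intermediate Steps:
x(a) = a/2 (x(a) = -(-3*a + a)/4 = -(-1)*a/2 = a/2)
Q(B, n) = 2 (Q(B, n) = (½)*4 = 2)
S(U) = 2 + 11*U²
s(O, P) = 5 (s(O, P) = 7 - 1*2 = 7 - 2 = 5)
S(-2)/s(-19, -2) + 106/(-270) = (2 + 11*(-2)²)/5 + 106/(-270) = (2 + 11*4)*(⅕) + 106*(-1/270) = (2 + 44)*(⅕) - 53/135 = 46*(⅕) - 53/135 = 46/5 - 53/135 = 1189/135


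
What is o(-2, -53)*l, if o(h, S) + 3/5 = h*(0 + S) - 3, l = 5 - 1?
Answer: 2048/5 ≈ 409.60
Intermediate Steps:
l = 4
o(h, S) = -18/5 + S*h (o(h, S) = -3/5 + (h*(0 + S) - 3) = -3/5 + (h*S - 3) = -3/5 + (S*h - 3) = -3/5 + (-3 + S*h) = -18/5 + S*h)
o(-2, -53)*l = (-18/5 - 53*(-2))*4 = (-18/5 + 106)*4 = (512/5)*4 = 2048/5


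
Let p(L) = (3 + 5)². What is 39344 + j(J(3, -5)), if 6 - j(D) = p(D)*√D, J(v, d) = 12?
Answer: 39350 - 128*√3 ≈ 39128.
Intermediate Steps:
p(L) = 64 (p(L) = 8² = 64)
j(D) = 6 - 64*√D
39344 + j(J(3, -5)) = 39344 + (6 - 128*√3) = 39350 - 128*√3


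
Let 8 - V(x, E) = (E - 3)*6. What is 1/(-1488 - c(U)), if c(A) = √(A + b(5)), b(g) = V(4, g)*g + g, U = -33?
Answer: I/(4*(√3 - 372*I)) ≈ -0.00067203 + 3.129e-6*I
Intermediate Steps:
V(x, E) = 26 - 6*E (V(x, E) = 8 - (E - 3)*6 = 8 - (-3 + E)*6 = 8 - (-18 + 6*E) = 8 + (18 - 6*E) = 26 - 6*E)
b(g) = g + g*(26 - 6*g) (b(g) = (26 - 6*g)*g + g = g*(26 - 6*g) + g = g + g*(26 - 6*g))
c(A) = √(-15 + A) (c(A) = √(A + 3*5*(9 - 2*5)) = √(A + 3*5*(9 - 10)) = √(A + 3*5*(-1)) = √(A - 15) = √(-15 + A))
1/(-1488 - c(U)) = 1/(-1488 - √(-15 - 33)) = 1/(-1488 - √(-48)) = 1/(-1488 - 4*I*√3)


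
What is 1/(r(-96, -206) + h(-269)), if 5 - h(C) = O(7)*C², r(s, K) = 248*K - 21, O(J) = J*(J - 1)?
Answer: -1/3090266 ≈ -3.2360e-7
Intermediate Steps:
O(J) = J*(-1 + J)
r(s, K) = -21 + 248*K
h(C) = 5 - 42*C² (h(C) = 5 - 7*(-1 + 7)*C² = 5 - 7*6*C² = 5 - 42*C²)
1/(r(-96, -206) + h(-269)) = 1/((-21 + 248*(-206)) + (5 - 42*(-269)²)) = 1/((-21 - 51088) + (5 - 42*72361)) = 1/(-51109 + (5 - 3039162)) = 1/(-51109 - 3039157) = 1/(-3090266) = -1/3090266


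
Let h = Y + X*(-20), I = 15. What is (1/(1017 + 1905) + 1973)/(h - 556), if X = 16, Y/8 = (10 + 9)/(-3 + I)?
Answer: -5765107/2522660 ≈ -2.2853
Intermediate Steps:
Y = 38/3 (Y = 8*((10 + 9)/(-3 + 15)) = 8*(19/12) = 38/3 ≈ 12.667)
h = -922/3 (h = 38/3 + 16*(-20) = 38/3 - 320 = -922/3 ≈ -307.33)
(1/(1017 + 1905) + 1973)/(h - 556) = (1/(1017 + 1905) + 1973)/(-922/3 - 556) = (1/2922 + 1973)/(-2590/3) = (1/2922 + 1973)*(-3/2590) = (5765107/2922)*(-3/2590) = -5765107/2522660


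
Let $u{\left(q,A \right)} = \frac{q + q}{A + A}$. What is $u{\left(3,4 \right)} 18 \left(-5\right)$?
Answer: $- \frac{135}{2} \approx -67.5$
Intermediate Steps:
$u{\left(q,A \right)} = \frac{q}{A}$ ($u{\left(q,A \right)} = \frac{2 q}{2 A} = 2 q \frac{1}{2 A} = \frac{q}{A}$)
$u{\left(3,4 \right)} 18 \left(-5\right) = \frac{3}{4} \cdot 18 \left(-5\right) = \frac{27}{2} \left(-5\right) = - \frac{135}{2}$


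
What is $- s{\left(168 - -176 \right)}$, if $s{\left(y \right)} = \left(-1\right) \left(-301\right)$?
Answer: $-301$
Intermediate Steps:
$s{\left(y \right)} = 301$
$- s{\left(168 - -176 \right)} = \left(-1\right) 301 = -301$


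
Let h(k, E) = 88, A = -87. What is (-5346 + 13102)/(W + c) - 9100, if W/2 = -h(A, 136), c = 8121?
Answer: -10327392/1135 ≈ -9099.0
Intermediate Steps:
W = -176 (W = 2*(-1*88) = 2*(-88) = -176)
(-5346 + 13102)/(W + c) - 9100 = (-5346 + 13102)/(-176 + 8121) - 9100 = 7756/7945 - 9100 = 7756*(1/7945) - 9100 = 1108/1135 - 9100 = -10327392/1135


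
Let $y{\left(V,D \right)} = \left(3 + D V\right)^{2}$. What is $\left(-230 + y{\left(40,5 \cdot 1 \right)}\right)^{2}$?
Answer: $1679278441$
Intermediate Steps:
$\left(-230 + y{\left(40,5 \cdot 1 \right)}\right)^{2} = \left(-230 + \left(3 + 5 \cdot 1 \cdot 40\right)^{2}\right)^{2} = \left(-230 + \left(3 + 5 \cdot 40\right)^{2}\right)^{2} = \left(-230 + \left(3 + 200\right)^{2}\right)^{2} = \left(-230 + 203^{2}\right)^{2} = \left(-230 + 41209\right)^{2} = 40979^{2} = 1679278441$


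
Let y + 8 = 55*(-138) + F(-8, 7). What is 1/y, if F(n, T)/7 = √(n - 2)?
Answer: -3799/28865047 - 7*I*√10/57730094 ≈ -0.00013161 - 3.8344e-7*I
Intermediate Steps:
F(n, T) = 7*√(-2 + n) (F(n, T) = 7*√(n - 2) = 7*√(-2 + n))
y = -7598 + 7*I*√10 (y = -8 + (55*(-138) + 7*√(-2 - 8)) = -8 + (-7590 + 7*√(-10)) = -8 + (-7590 + 7*(I*√10)) = -8 + (-7590 + 7*I*√10) = -7598 + 7*I*√10 ≈ -7598.0 + 22.136*I)
1/y = 1/(-7598 + 7*I*√10)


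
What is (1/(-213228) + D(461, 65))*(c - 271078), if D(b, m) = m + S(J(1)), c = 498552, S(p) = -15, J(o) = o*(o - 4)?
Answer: 1212595538063/106614 ≈ 1.1374e+7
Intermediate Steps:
J(o) = o*(-4 + o)
D(b, m) = -15 + m (D(b, m) = m - 15 = -15 + m)
(1/(-213228) + D(461, 65))*(c - 271078) = (1/(-213228) + (-15 + 65))*(498552 - 271078) = (-1/213228 + 50)*227474 = (10661399/213228)*227474 = 1212595538063/106614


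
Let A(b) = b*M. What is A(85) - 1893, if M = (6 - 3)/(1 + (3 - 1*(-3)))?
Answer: -12996/7 ≈ -1856.6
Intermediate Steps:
M = 3/7 (M = 3/(1 + (3 + 3)) = 3/(1 + 6) = 3/7 ≈ 0.42857)
A(b) = 3*b/7 (A(b) = b*(3/7) = 3*b/7)
A(85) - 1893 = (3/7)*85 - 1893 = 255/7 - 1893 = -12996/7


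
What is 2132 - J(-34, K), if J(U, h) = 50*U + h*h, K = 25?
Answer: 3207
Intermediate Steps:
J(U, h) = h² + 50*U (J(U, h) = 50*U + h² = h² + 50*U)
2132 - J(-34, K) = 2132 - (25² + 50*(-34)) = 2132 - (625 - 1700) = 2132 - 1*(-1075) = 2132 + 1075 = 3207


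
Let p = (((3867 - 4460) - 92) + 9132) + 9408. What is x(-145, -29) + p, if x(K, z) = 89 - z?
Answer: 17973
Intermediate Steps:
p = 17855 (p = ((-593 - 92) + 9132) + 9408 = (-685 + 9132) + 9408 = 8447 + 9408 = 17855)
x(-145, -29) + p = (89 - 1*(-29)) + 17855 = (89 + 29) + 17855 = 118 + 17855 = 17973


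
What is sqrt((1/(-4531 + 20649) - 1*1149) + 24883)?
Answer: 9*sqrt(76121655214)/16118 ≈ 154.06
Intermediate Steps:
sqrt((1/(-4531 + 20649) - 1*1149) + 24883) = sqrt((1/16118 - 1149) + 24883) = sqrt(-18519581/16118 + 24883) = sqrt(382544613/16118) = 9*sqrt(76121655214)/16118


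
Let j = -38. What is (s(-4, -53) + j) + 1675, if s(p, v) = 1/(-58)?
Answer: 94945/58 ≈ 1637.0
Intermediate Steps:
s(p, v) = -1/58
(s(-4, -53) + j) + 1675 = (-1/58 - 38) + 1675 = -2205/58 + 1675 = 94945/58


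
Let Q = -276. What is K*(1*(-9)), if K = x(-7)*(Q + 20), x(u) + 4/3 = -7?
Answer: -19200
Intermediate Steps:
x(u) = -25/3 (x(u) = -4/3 - 7 = -25/3)
K = 6400/3 (K = -25*(-276 + 20)/3 = -25/3*(-256) = 6400/3 ≈ 2133.3)
K*(1*(-9)) = 6400*(1*(-9))/3 = (6400/3)*(-9) = -19200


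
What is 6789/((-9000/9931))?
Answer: -22473853/3000 ≈ -7491.3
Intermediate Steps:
6789/((-9000/9931)) = 6789/((-9000*1/9931)) = 6789/(-9000/9931) = 6789*(-9931/9000) = -22473853/3000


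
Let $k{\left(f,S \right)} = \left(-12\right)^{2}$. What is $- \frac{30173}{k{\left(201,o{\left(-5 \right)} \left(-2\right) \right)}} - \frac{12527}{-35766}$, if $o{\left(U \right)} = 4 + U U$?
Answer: $- \frac{59853535}{286128} \approx -209.18$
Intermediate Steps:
$o{\left(U \right)} = 4 + U^{2}$
$k{\left(f,S \right)} = 144$
$- \frac{30173}{k{\left(201,o{\left(-5 \right)} \left(-2\right) \right)}} - \frac{12527}{-35766} = - \frac{30173}{144} - \frac{12527}{-35766} = \left(-30173\right) \frac{1}{144} - - \frac{12527}{35766} = - \frac{30173}{144} + \frac{12527}{35766} = - \frac{59853535}{286128}$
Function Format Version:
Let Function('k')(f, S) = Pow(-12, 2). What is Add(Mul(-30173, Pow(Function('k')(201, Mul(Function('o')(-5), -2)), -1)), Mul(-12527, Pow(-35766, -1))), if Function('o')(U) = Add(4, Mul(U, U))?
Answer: Rational(-59853535, 286128) ≈ -209.18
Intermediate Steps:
Function('o')(U) = Add(4, Pow(U, 2))
Function('k')(f, S) = 144
Add(Mul(-30173, Pow(Function('k')(201, Mul(Function('o')(-5), -2)), -1)), Mul(-12527, Pow(-35766, -1))) = Add(Mul(-30173, Pow(144, -1)), Mul(-12527, Pow(-35766, -1))) = Add(Mul(-30173, Rational(1, 144)), Mul(-12527, Rational(-1, 35766))) = Add(Rational(-30173, 144), Rational(12527, 35766)) = Rational(-59853535, 286128)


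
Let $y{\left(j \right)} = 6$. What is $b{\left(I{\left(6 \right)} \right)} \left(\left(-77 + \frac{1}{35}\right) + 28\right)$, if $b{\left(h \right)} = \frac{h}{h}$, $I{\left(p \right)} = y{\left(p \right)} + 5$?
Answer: $- \frac{1714}{35} \approx -48.971$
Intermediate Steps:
$I{\left(p \right)} = 11$ ($I{\left(p \right)} = 6 + 5 = 11$)
$b{\left(h \right)} = 1$
$b{\left(I{\left(6 \right)} \right)} \left(\left(-77 + \frac{1}{35}\right) + 28\right) = 1 \left(\left(-77 + \frac{1}{35}\right) + 28\right) = 1 \left(- \frac{2694}{35} + 28\right) = 1 \left(- \frac{1714}{35}\right) = - \frac{1714}{35}$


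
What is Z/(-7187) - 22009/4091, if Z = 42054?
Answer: -330221597/29402017 ≈ -11.231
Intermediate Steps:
Z/(-7187) - 22009/4091 = 42054/(-7187) - 22009/4091 = 42054*(-1/7187) - 22009*1/4091 = -42054/7187 - 22009/4091 = -330221597/29402017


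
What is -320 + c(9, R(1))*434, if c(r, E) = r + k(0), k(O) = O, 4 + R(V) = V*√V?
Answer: 3586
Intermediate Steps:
R(V) = -4 + V^(3/2) (R(V) = -4 + V*√V = -4 + V^(3/2))
c(r, E) = r (c(r, E) = r + 0 = r)
-320 + c(9, R(1))*434 = -320 + 9*434 = -320 + 3906 = 3586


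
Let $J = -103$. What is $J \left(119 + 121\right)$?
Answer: $-24720$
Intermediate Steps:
$J \left(119 + 121\right) = - 103 \left(119 + 121\right) = \left(-103\right) 240 = -24720$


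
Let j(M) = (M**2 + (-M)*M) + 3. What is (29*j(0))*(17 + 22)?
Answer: 3393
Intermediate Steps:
j(M) = 3 (j(M) = (M**2 - M**2) + 3 = 0 + 3 = 3)
(29*j(0))*(17 + 22) = (29*3)*(17 + 22) = 87*39 = 3393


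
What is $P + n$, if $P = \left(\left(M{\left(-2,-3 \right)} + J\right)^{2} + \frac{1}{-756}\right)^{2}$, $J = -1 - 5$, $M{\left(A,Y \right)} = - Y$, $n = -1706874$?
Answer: $- \frac{975493657655}{571536} \approx -1.7068 \cdot 10^{6}$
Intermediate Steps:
$J = -6$
$P = \frac{46280809}{571536}$ ($P = \left(\left(\left(-1\right) \left(-3\right) - 6\right)^{2} + \frac{1}{-756}\right)^{2} = \left(\left(3 - 6\right)^{2} - \frac{1}{756}\right)^{2} = \left(\left(-3\right)^{2} - \frac{1}{756}\right)^{2} = \left(9 - \frac{1}{756}\right)^{2} = \left(\frac{6803}{756}\right)^{2} = \frac{46280809}{571536} \approx 80.976$)
$P + n = \frac{46280809}{571536} - 1706874 = - \frac{975493657655}{571536}$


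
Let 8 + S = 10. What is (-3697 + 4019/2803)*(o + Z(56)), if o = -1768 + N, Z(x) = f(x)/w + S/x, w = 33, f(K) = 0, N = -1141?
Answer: 210931048268/19621 ≈ 1.0750e+7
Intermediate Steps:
S = 2 (S = -8 + 10 = 2)
Z(x) = 2/x (Z(x) = 0/33 + 2/x = 0*(1/33) + 2/x = 0 + 2/x = 2/x)
o = -2909 (o = -1768 - 1141 = -2909)
(-3697 + 4019/2803)*(o + Z(56)) = (-3697 + 4019/2803)*(-2909 + 2/56) = (-3697 + 4019*(1/2803))*(-2909 + 2*(1/56)) = (-3697 + 4019/2803)*(-2909 + 1/28) = -10358672/2803*(-81451/28) = 210931048268/19621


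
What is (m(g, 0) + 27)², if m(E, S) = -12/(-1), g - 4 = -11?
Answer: 1521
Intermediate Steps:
g = -7 (g = 4 - 11 = -7)
m(E, S) = 12 (m(E, S) = -12*(-1) = 12)
(m(g, 0) + 27)² = (12 + 27)² = 39² = 1521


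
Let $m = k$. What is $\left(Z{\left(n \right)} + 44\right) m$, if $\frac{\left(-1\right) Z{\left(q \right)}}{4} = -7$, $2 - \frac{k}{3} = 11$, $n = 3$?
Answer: $-1944$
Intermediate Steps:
$k = -27$ ($k = 6 - 33 = -27$)
$Z{\left(q \right)} = 28$ ($Z{\left(q \right)} = \left(-4\right) \left(-7\right) = 28$)
$m = -27$
$\left(Z{\left(n \right)} + 44\right) m = \left(28 + 44\right) \left(-27\right) = 72 \left(-27\right) = -1944$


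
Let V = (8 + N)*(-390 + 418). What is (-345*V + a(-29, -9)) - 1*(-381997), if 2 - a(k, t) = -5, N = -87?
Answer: 1145144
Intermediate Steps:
a(k, t) = 7 (a(k, t) = 2 - 1*(-5) = 2 + 5 = 7)
V = -2212 (V = (8 - 87)*(-390 + 418) = -79*28 = -2212)
(-345*V + a(-29, -9)) - 1*(-381997) = (-345*(-2212) + 7) - 1*(-381997) = (763140 + 7) + 381997 = 763147 + 381997 = 1145144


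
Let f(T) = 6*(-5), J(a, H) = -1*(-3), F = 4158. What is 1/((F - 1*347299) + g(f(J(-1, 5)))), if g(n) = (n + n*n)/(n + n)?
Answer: -2/686311 ≈ -2.9141e-6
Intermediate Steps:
J(a, H) = 3
f(T) = -30
g(n) = (n + n²)/(2*n) (g(n) = (n + n²)/((2*n)) = (n + n²)*(1/(2*n)) = (n + n²)/(2*n))
1/((F - 1*347299) + g(f(J(-1, 5)))) = 1/((4158 - 1*347299) + (½ + (½)*(-30))) = 1/((4158 - 347299) + (½ - 15)) = 1/(-343141 - 29/2) = 1/(-686311/2) = -2/686311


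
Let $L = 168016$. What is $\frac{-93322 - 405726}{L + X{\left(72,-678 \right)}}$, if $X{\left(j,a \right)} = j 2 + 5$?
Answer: $- \frac{499048}{168165} \approx -2.9676$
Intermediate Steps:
$X{\left(j,a \right)} = 5 + 2 j$ ($X{\left(j,a \right)} = 2 j + 5 = 5 + 2 j$)
$\frac{-93322 - 405726}{L + X{\left(72,-678 \right)}} = \frac{-93322 - 405726}{168016 + \left(5 + 2 \cdot 72\right)} = - \frac{499048}{168016 + \left(5 + 144\right)} = - \frac{499048}{168016 + 149} = - \frac{499048}{168165}$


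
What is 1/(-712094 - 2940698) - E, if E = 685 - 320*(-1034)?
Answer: -1211137979481/3652792 ≈ -3.3157e+5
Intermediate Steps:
E = 331565 (E = 685 + 330880 = 331565)
1/(-712094 - 2940698) - E = 1/(-712094 - 2940698) - 1*331565 = 1/(-3652792) - 331565 = -1/3652792 - 331565 = -1211137979481/3652792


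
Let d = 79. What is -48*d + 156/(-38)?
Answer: -72126/19 ≈ -3796.1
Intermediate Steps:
-48*d + 156/(-38) = -48*79 + 156/(-38) = -3792 + 156*(-1/38) = -3792 - 78/19 = -72126/19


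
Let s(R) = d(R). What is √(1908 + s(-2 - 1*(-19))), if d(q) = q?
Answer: 5*√77 ≈ 43.875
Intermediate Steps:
s(R) = R
√(1908 + s(-2 - 1*(-19))) = √(1908 + (-2 - 1*(-19))) = √(1908 + (-2 + 19)) = √(1908 + 17) = √1925 = 5*√77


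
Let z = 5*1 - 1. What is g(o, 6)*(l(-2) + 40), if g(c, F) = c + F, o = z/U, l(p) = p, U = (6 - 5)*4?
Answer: 266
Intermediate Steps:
z = 4 (z = 5 - 1 = 4)
U = 4 (U = 1*4 = 4)
o = 1 (o = 4/4 = 4*(1/4) = 1)
g(c, F) = F + c
g(o, 6)*(l(-2) + 40) = (6 + 1)*(-2 + 40) = 7*38 = 266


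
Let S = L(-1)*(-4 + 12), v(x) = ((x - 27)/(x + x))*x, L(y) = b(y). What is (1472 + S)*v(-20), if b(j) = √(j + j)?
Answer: -34592 - 188*I*√2 ≈ -34592.0 - 265.87*I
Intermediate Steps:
b(j) = √2*√j (b(j) = √(2*j) = √2*√j)
L(y) = √2*√y
v(x) = -27/2 + x/2 (v(x) = ((-27 + x)/((2*x)))*x = ((-27 + x)*(1/(2*x)))*x = ((-27 + x)/(2*x))*x = -27/2 + x/2)
S = 8*I*√2 (S = (√2*√(-1))*(-4 + 12) = (√2*I)*8 = (I*√2)*8 = 8*I*√2 ≈ 11.314*I)
(1472 + S)*v(-20) = (1472 + 8*I*√2)*(-27/2 + (½)*(-20)) = (1472 + 8*I*√2)*(-27/2 - 10) = (1472 + 8*I*√2)*(-47/2) = -34592 - 188*I*√2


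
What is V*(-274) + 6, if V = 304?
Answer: -83290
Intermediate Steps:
V*(-274) + 6 = 304*(-274) + 6 = -83296 + 6 = -83290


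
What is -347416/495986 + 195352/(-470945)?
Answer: -130252842596/116791063385 ≈ -1.1153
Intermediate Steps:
-347416/495986 + 195352/(-470945) = -347416*1/495986 + 195352*(-1/470945) = -173708/247993 - 195352/470945 = -130252842596/116791063385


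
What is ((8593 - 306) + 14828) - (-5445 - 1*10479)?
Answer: 39039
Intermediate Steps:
((8593 - 306) + 14828) - (-5445 - 1*10479) = (8287 + 14828) - (-5445 - 10479) = 23115 - 1*(-15924) = 23115 + 15924 = 39039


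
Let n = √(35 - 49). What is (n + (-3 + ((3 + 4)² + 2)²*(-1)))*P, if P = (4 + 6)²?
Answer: -260400 + 100*I*√14 ≈ -2.604e+5 + 374.17*I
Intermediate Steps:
n = I*√14 (n = √(-14) = I*√14 ≈ 3.7417*I)
P = 100 (P = 10² = 100)
(n + (-3 + ((3 + 4)² + 2)²*(-1)))*P = (I*√14 + (-3 + ((3 + 4)² + 2)²*(-1)))*100 = (I*√14 + (-3 + (7² + 2)²*(-1)))*100 = (I*√14 + (-3 + (49 + 2)²*(-1)))*100 = (I*√14 + (-3 + 51²*(-1)))*100 = (I*√14 + (-3 + 2601*(-1)))*100 = (I*√14 + (-3 - 2601))*100 = (I*√14 - 2604)*100 = (-2604 + I*√14)*100 = -260400 + 100*I*√14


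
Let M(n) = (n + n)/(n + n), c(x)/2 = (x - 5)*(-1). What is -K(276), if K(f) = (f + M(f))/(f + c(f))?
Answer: 277/266 ≈ 1.0414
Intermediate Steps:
c(x) = 10 - 2*x (c(x) = 2*((x - 5)*(-1)) = 2*((-5 + x)*(-1)) = 2*(5 - x) = 10 - 2*x)
M(n) = 1 (M(n) = (2*n)/((2*n)) = (2*n)*(1/(2*n)) = 1)
K(f) = (1 + f)/(10 - f) (K(f) = (f + 1)/(f + (10 - 2*f)) = (1 + f)/(10 - f))
-K(276) = -(1 + 276)/(10 - 1*276) = -277/(10 - 276) = -277/(-266) = -(-1)*277/266 = -1*(-277/266) = 277/266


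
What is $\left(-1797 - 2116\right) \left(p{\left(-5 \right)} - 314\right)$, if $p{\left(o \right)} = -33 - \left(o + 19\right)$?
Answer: $1412593$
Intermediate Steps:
$p{\left(o \right)} = -52 - o$ ($p{\left(o \right)} = -33 - \left(19 + o\right) = -52 - o$)
$\left(-1797 - 2116\right) \left(p{\left(-5 \right)} - 314\right) = \left(-1797 - 2116\right) \left(\left(-52 - -5\right) - 314\right) = - 3913 \left(\left(-52 + 5\right) - 314\right) = - 3913 \left(-47 - 314\right) = \left(-3913\right) \left(-361\right) = 1412593$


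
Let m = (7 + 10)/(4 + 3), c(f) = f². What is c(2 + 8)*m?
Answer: 1700/7 ≈ 242.86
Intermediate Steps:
m = 17/7 ≈ 2.4286
c(2 + 8)*m = (2 + 8)²*(17/7) = 10²*(17/7) = 100*(17/7) = 1700/7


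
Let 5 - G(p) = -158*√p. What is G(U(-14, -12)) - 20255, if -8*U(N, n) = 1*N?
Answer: -20250 + 79*√7 ≈ -20041.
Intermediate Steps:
U(N, n) = -N/8
G(p) = 5 + 158*√p (G(p) = 5 - (-158)*√p = 5 + 158*√p)
G(U(-14, -12)) - 20255 = (5 + 158*√(-⅛*(-14))) - 20255 = (5 + 158*√(7/4)) - 20255 = (5 + 158*(√7/2)) - 20255 = (5 + 79*√7) - 20255 = -20250 + 79*√7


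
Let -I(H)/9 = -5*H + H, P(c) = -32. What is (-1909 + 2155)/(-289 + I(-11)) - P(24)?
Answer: 21674/685 ≈ 31.641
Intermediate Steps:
I(H) = 36*H (I(H) = -9*(-5*H + H) = -(-36)*H = 36*H)
(-1909 + 2155)/(-289 + I(-11)) - P(24) = (-1909 + 2155)/(-289 + 36*(-11)) - 1*(-32) = 246/(-289 - 396) + 32 = 246/(-685) + 32 = 246*(-1/685) + 32 = -246/685 + 32 = 21674/685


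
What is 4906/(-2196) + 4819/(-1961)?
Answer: -10101595/2153178 ≈ -4.6915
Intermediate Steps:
4906/(-2196) + 4819/(-1961) = 4906*(-1/2196) + 4819*(-1/1961) = -2453/1098 - 4819/1961 = -10101595/2153178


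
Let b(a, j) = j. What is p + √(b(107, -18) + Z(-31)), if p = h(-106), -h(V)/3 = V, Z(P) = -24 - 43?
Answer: 318 + I*√85 ≈ 318.0 + 9.2195*I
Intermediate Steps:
Z(P) = -67
h(V) = -3*V
p = 318 (p = -3*(-106) = 318)
p + √(b(107, -18) + Z(-31)) = 318 + √(-18 - 67) = 318 + √(-85) = 318 + I*√85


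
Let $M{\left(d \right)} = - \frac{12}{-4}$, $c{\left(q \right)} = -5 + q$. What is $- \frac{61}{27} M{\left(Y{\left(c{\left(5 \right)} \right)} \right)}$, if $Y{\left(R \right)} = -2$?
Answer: $- \frac{61}{9} \approx -6.7778$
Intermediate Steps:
$M{\left(d \right)} = 3$ ($M{\left(d \right)} = \left(-12\right) \left(- \frac{1}{4}\right) = 3$)
$- \frac{61}{27} M{\left(Y{\left(c{\left(5 \right)} \right)} \right)} = - \frac{61}{27} \cdot 3 = \left(-61\right) \frac{1}{27} \cdot 3 = \left(- \frac{61}{27}\right) 3 = - \frac{61}{9}$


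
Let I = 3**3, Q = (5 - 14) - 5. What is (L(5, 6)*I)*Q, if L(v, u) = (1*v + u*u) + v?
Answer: -17388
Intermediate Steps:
L(v, u) = u**2 + 2*v (L(v, u) = (v + u**2) + v = u**2 + 2*v)
Q = -14 (Q = -9 - 5 = -14)
I = 27
(L(5, 6)*I)*Q = ((6**2 + 2*5)*27)*(-14) = ((36 + 10)*27)*(-14) = (46*27)*(-14) = 1242*(-14) = -17388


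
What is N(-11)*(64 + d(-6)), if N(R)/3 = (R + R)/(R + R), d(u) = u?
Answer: 174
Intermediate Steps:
N(R) = 3 (N(R) = 3*((R + R)/(R + R)) = 3*((2*R)/((2*R))) = 3*((2*R)*(1/(2*R))) = 3*1 = 3)
N(-11)*(64 + d(-6)) = 3*(64 - 6) = 3*58 = 174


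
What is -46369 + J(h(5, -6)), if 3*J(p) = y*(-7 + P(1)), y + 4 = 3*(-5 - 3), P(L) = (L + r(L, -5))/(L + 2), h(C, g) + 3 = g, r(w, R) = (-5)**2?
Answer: -417461/9 ≈ -46385.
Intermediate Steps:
r(w, R) = 25
h(C, g) = -3 + g
P(L) = (25 + L)/(2 + L) (P(L) = (L + 25)/(L + 2) = (25 + L)/(2 + L))
y = -28 (y = -4 + 3*(-5 - 3) = -4 + 3*(-8) = -4 - 24 = -28)
J(p) = -140/9 (J(p) = (-28*(-7 + (25 + 1)/(2 + 1)))/3 = (-28*(-7 + 26/3))/3 = (-28*5/3)/3 = (1/3)*(-140/3) = -140/9)
-46369 + J(h(5, -6)) = -46369 - 140/9 = -417461/9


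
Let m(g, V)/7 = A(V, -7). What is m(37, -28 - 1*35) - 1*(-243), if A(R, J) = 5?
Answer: 278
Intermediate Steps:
m(g, V) = 35 (m(g, V) = 7*5 = 35)
m(37, -28 - 1*35) - 1*(-243) = 35 - 1*(-243) = 35 + 243 = 278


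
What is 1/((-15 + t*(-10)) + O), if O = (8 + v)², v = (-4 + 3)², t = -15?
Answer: 1/216 ≈ 0.0046296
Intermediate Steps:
v = 1 (v = (-1)² = 1)
O = 81 (O = (8 + 1)² = 9² = 81)
1/((-15 + t*(-10)) + O) = 1/((-15 - 15*(-10)) + 81) = 1/((-15 + 150) + 81) = 1/(135 + 81) = 1/216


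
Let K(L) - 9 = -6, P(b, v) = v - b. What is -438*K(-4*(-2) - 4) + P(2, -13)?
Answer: -1329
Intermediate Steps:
K(L) = 3 (K(L) = 9 - 6 = 3)
-438*K(-4*(-2) - 4) + P(2, -13) = -438*3 + (-13 - 1*2) = -1314 + (-13 - 2) = -1314 - 15 = -1329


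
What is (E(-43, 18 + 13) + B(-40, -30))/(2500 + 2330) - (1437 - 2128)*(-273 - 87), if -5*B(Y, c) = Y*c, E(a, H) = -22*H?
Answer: -600755861/2415 ≈ -2.4876e+5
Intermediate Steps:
B(Y, c) = -Y*c/5
(E(-43, 18 + 13) + B(-40, -30))/(2500 + 2330) - (1437 - 2128)*(-273 - 87) = (-22*(18 + 13) - ⅕*(-40)*(-30))/(2500 + 2330) - (1437 - 2128)*(-273 - 87) = (-22*31 - 240)/4830 - (-691)*(-360) = (-682 - 240)*(1/4830) - 1*248760 = -922*1/4830 - 248760 = -461/2415 - 248760 = -600755861/2415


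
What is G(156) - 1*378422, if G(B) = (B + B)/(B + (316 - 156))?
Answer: -29895260/79 ≈ -3.7842e+5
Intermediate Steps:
G(B) = 2*B/(160 + B) (G(B) = (2*B)/(B + 160) = (2*B)/(160 + B) = 2*B/(160 + B))
G(156) - 1*378422 = 2*156/(160 + 156) - 1*378422 = 2*156/316 - 378422 = 2*156*(1/316) - 378422 = 78/79 - 378422 = -29895260/79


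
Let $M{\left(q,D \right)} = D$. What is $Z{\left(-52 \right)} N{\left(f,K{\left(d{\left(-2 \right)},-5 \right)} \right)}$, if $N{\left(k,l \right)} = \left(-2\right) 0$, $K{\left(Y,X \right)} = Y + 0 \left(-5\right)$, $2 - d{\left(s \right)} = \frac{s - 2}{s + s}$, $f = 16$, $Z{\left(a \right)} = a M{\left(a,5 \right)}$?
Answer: $0$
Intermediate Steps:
$Z{\left(a \right)} = 5 a$ ($Z{\left(a \right)} = a 5 = 5 a$)
$d{\left(s \right)} = 2 - \frac{-2 + s}{2 s}$ ($d{\left(s \right)} = 2 - \frac{s - 2}{s + s} = 2 - \frac{-2 + s}{2 s}$)
$K{\left(Y,X \right)} = Y$ ($K{\left(Y,X \right)} = Y + 0 = Y$)
$N{\left(k,l \right)} = 0$
$Z{\left(-52 \right)} N{\left(f,K{\left(d{\left(-2 \right)},-5 \right)} \right)} = 5 \left(-52\right) 0 = \left(-260\right) 0 = 0$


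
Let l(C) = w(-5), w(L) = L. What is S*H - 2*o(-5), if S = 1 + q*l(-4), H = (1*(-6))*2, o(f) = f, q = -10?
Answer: -602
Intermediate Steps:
H = -12 (H = -6*2 = -12)
l(C) = -5
S = 51 (S = 1 - 10*(-5) = 1 + 50 = 51)
S*H - 2*o(-5) = 51*(-12) - 2*(-5) = -612 + 10 = -602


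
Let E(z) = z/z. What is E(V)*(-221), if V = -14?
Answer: -221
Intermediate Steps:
E(z) = 1
E(V)*(-221) = 1*(-221) = -221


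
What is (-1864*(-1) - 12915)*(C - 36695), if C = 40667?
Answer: -43894572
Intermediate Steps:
(-1864*(-1) - 12915)*(C - 36695) = (-1864*(-1) - 12915)*(40667 - 36695) = (1864 - 12915)*3972 = -11051*3972 = -43894572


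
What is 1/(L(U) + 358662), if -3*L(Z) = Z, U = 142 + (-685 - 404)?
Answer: 3/1076933 ≈ 2.7857e-6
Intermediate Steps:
U = -947 (U = 142 - 1089 = -947)
L(Z) = -Z/3
1/(L(U) + 358662) = 1/(-1/3*(-947) + 358662) = 1/(947/3 + 358662) = 1/(1076933/3) = 3/1076933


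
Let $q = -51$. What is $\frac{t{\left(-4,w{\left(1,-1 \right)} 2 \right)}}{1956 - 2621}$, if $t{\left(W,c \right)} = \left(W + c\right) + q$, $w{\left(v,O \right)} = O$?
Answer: $\frac{3}{35} \approx 0.085714$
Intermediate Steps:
$t{\left(W,c \right)} = -51 + W + c$ ($t{\left(W,c \right)} = \left(W + c\right) - 51 = -51 + W + c$)
$\frac{t{\left(-4,w{\left(1,-1 \right)} 2 \right)}}{1956 - 2621} = \frac{-51 - 4 - 2}{1956 - 2621} = - \frac{57}{-665} = \left(-57\right) \left(- \frac{1}{665}\right) = \frac{3}{35}$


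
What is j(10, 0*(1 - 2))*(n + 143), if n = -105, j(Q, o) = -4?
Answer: -152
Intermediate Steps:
j(10, 0*(1 - 2))*(n + 143) = -4*(-105 + 143) = -4*38 = -152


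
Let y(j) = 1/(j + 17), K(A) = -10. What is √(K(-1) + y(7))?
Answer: I*√1434/12 ≈ 3.1557*I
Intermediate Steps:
y(j) = 1/(17 + j)
√(K(-1) + y(7)) = √(-10 + 1/(17 + 7)) = √(-10 + 1/24) = √(-239/24) = I*√1434/12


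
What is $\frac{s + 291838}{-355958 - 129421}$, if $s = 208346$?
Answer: $- \frac{55576}{53931} \approx -1.0305$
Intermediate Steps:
$\frac{s + 291838}{-355958 - 129421} = \frac{208346 + 291838}{-355958 - 129421} = \frac{500184}{-485379} = 500184 \left(- \frac{1}{485379}\right) = - \frac{55576}{53931}$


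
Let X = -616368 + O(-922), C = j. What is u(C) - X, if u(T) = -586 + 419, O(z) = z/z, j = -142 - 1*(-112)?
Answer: 616200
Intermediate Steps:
j = -30 (j = -142 + 112 = -30)
O(z) = 1
C = -30
u(T) = -167
X = -616367 (X = -616368 + 1 = -616367)
u(C) - X = -167 - 1*(-616367) = -167 + 616367 = 616200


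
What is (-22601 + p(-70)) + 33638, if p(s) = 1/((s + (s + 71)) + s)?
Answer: 1534142/139 ≈ 11037.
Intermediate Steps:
p(s) = 1/(71 + 3*s) (p(s) = 1/((s + (71 + s)) + s) = 1/((71 + 2*s) + s) = 1/(71 + 3*s))
(-22601 + p(-70)) + 33638 = (-22601 + 1/(71 + 3*(-70))) + 33638 = (-22601 + 1/(71 - 210)) + 33638 = (-22601 + 1/(-139)) + 33638 = (-22601 - 1/139) + 33638 = -3141540/139 + 33638 = 1534142/139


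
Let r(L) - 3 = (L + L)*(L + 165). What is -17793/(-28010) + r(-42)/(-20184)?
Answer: 108074867/94225640 ≈ 1.1470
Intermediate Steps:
r(L) = 3 + 2*L*(165 + L) (r(L) = 3 + (L + L)*(L + 165) = 3 + (2*L)*(165 + L) = 3 + 2*L*(165 + L))
-17793/(-28010) + r(-42)/(-20184) = -17793/(-28010) + (3 + 2*(-42)**2 + 330*(-42))/(-20184) = -17793*(-1/28010) + (3 + 2*1764 - 13860)*(-1/20184) = 17793/28010 + (3 + 3528 - 13860)*(-1/20184) = 17793/28010 - 10329*(-1/20184) = 17793/28010 + 3443/6728 = 108074867/94225640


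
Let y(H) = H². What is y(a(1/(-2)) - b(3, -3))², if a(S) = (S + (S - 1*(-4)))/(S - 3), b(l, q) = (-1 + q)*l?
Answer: 37015056/2401 ≈ 15417.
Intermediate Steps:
b(l, q) = l*(-1 + q)
a(S) = (4 + 2*S)/(-3 + S) (a(S) = (S + (S + 4))/(-3 + S) = (S + (4 + S))/(-3 + S) = (4 + 2*S)/(-3 + S))
y(a(1/(-2)) - b(3, -3))² = ((2*(2 + 1/(-2))/(-3 + 1/(-2)) - 3*(-1 - 3))²)² = ((2*(2 - ½)/(-3 - ½) - 3*(-4))²)² = ((2*(3/2)/(-7/2) - 1*(-12))²)² = ((2*(-2/7)*(3/2) + 12)²)² = ((-6/7 + 12)²)² = ((78/7)²)² = (6084/49)² = 37015056/2401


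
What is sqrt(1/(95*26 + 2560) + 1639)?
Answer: 3*sqrt(4607575570)/5030 ≈ 40.485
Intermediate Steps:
sqrt(1/(95*26 + 2560) + 1639) = sqrt(1/(2470 + 2560) + 1639) = sqrt(1/5030 + 1639) = sqrt(8244171/5030) = 3*sqrt(4607575570)/5030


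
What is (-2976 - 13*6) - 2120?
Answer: -5174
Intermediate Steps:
(-2976 - 13*6) - 2120 = (-2976 - 78) - 2120 = -3054 - 2120 = -5174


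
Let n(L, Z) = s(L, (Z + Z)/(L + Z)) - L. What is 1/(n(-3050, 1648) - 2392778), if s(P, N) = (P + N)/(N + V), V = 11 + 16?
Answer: -17279/41294249810 ≈ -4.1844e-7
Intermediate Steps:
V = 27
s(P, N) = (N + P)/(27 + N) (s(P, N) = (P + N)/(N + 27) = (N + P)/(27 + N))
n(L, Z) = -L + (L + 2*Z/(L + Z))/(27 + 2*Z/(L + Z)) (n(L, Z) = ((Z + Z)/(L + Z) + L)/(27 + (Z + Z)/(L + Z)) - L = ((2*Z)/(L + Z) + L)/(27 + (2*Z)/(L + Z)) - L = (2*Z/(L + Z) + L)/(27 + 2*Z/(L + Z)) - L = (L + 2*Z/(L + Z))/(27 + 2*Z/(L + Z)) - L = -L + (L + 2*Z/(L + Z))/(27 + 2*Z/(L + Z)))
1/(n(-3050, 1648) - 2392778) = 1/(2*(1648 - 13*(-3050)**2 - 14*(-3050)*1648)/(27*(-3050) + 29*1648) - 2392778) = 1/(2*(1648 - 13*9302500 + 70369600)/(-82350 + 47792) - 2392778) = 1/(2*(1648 - 120932500 + 70369600)/(-34558) - 2392778) = 1/(2*(-1/34558)*(-50561252) - 2392778) = 1/(50561252/17279 - 2392778) = 1/(-41294249810/17279) = -17279/41294249810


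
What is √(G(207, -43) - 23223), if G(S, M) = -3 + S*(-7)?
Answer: 5*I*√987 ≈ 157.08*I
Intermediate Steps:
G(S, M) = -3 - 7*S
√(G(207, -43) - 23223) = √((-3 - 7*207) - 23223) = √((-3 - 1449) - 23223) = √(-1452 - 23223) = √(-24675) = 5*I*√987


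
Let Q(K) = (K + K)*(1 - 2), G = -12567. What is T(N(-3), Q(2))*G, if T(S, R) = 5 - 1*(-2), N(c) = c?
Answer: -87969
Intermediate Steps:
Q(K) = -2*K (Q(K) = (2*K)*(-1) = -2*K)
T(S, R) = 7 (T(S, R) = 5 + 2 = 7)
T(N(-3), Q(2))*G = 7*(-12567) = -87969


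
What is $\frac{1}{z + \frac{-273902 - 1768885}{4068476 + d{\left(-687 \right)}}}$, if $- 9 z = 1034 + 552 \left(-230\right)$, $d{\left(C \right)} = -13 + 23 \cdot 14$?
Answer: $\frac{36619065}{512347434827} \approx 7.1473 \cdot 10^{-5}$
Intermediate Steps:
$d{\left(C \right)} = 309$ ($d{\left(C \right)} = -13 + 322 = 309$)
$z = \frac{125926}{9}$ ($z = - \frac{1034 + 552 \left(-230\right)}{9} = - \frac{1034 - 126960}{9} = \left(- \frac{1}{9}\right) \left(-125926\right) = \frac{125926}{9} \approx 13992.0$)
$\frac{1}{z + \frac{-273902 - 1768885}{4068476 + d{\left(-687 \right)}}} = \frac{1}{\frac{125926}{9} + \frac{-273902 - 1768885}{4068476 + 309}} = \frac{1}{\frac{125926}{9} - \frac{2042787}{4068785}} = \frac{1}{\frac{512347434827}{36619065}} = \frac{36619065}{512347434827}$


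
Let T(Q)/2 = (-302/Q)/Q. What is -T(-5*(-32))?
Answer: 151/6400 ≈ 0.023594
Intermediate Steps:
T(Q) = -604/Q² (T(Q) = 2*((-302/Q)/Q) = 2*(-302/Q²) = -604/Q²)
-T(-5*(-32)) = -(-604)/(-5*(-32))² = -(-604)/160² = -(-604)/25600 = -1*(-151/6400) = 151/6400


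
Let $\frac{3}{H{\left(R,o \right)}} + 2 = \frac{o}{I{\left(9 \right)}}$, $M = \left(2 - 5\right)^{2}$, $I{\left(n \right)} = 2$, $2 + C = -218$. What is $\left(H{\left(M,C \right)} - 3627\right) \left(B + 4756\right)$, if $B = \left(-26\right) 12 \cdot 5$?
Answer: $- \frac{324575373}{28} \approx -1.1592 \cdot 10^{7}$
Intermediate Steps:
$C = -220$ ($C = -2 - 218 = -220$)
$M = 9$ ($M = \left(-3\right)^{2} = 9$)
$H{\left(R,o \right)} = \frac{3}{-2 + \frac{o}{2}}$
$B = -1560$ ($B = \left(-312\right) 5 = -1560$)
$\left(H{\left(M,C \right)} - 3627\right) \left(B + 4756\right) = \left(\frac{6}{-4 - 220} - 3627\right) \left(-1560 + 4756\right) = \left(\frac{6}{-224} - 3627\right) 3196 = \left(6 \left(- \frac{1}{224}\right) - 3627\right) 3196 = \left(- \frac{3}{112} - 3627\right) 3196 = \left(- \frac{406227}{112}\right) 3196 = - \frac{324575373}{28}$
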